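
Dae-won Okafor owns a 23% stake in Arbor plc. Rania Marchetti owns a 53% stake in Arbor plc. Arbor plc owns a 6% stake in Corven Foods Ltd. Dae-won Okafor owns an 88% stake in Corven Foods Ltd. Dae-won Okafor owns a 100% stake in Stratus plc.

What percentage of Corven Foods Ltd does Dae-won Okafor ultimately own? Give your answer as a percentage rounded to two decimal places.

89.38%

Dae-won reaches Corven along 2 paths.
Direct stake: 88% = 88%.
Via Arbor: 23% × 6% = 1.38%.
Total: 88% + 1.38% = 89.38%.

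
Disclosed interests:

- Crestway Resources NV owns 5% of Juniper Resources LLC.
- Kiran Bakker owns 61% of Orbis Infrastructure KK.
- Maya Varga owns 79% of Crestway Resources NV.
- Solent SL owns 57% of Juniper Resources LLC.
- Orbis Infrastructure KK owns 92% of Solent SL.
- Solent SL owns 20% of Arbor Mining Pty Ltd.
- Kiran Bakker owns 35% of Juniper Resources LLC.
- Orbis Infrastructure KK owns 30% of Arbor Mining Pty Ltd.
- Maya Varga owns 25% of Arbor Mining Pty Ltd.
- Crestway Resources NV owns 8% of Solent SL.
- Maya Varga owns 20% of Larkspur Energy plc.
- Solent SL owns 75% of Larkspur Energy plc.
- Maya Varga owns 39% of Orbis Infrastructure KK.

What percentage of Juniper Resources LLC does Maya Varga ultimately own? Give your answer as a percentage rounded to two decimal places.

28.00%

Maya reaches Juniper along 3 paths.
Via Crestway → Solent: 79% × 8% × 57% = 3.6024%.
Via Orbis → Solent: 39% × 92% × 57% = 20.4516%.
Via Crestway: 79% × 5% = 3.95%.
Total: 3.6024% + 20.4516% + 3.95% = 28.004%.
Rounded: 28.00%.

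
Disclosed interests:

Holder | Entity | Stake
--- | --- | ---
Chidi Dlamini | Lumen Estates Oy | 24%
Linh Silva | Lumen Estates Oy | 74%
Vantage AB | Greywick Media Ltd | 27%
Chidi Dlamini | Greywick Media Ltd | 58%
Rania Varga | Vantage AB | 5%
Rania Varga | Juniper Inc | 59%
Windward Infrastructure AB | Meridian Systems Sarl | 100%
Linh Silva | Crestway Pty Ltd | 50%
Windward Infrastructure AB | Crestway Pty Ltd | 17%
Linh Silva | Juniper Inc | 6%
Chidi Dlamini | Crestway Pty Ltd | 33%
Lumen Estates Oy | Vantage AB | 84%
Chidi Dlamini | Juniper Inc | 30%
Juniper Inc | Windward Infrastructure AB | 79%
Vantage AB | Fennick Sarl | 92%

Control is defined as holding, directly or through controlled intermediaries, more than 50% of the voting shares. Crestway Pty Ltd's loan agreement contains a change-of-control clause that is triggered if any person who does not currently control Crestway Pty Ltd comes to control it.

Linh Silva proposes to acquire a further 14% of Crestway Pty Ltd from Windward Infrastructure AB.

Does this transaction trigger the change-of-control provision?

The purchase adds only to Linh's holdings (Windward's stake shrinks), so Linh is the only person who could newly come to control Crestway.
Linh holds 74% of Lumen, so Linh controls Lumen.
Lumen holds 84% of Vantage, so Linh controls Vantage.
Vantage holds 92% of Fennick, so Linh controls Fennick.
In Crestway, Linh's side holds only 50%, not > 50%.
So before the transaction, Linh does not control Crestway.
After the purchase, Linh's direct stake in Crestway rises to 50% + 14% = 64%, and Windward's stake falls to 3%.
Linh holds 64% of Crestway, so Linh controls Crestway.
Linh did not control Crestway before and does after, so the clause is triggered.

Yes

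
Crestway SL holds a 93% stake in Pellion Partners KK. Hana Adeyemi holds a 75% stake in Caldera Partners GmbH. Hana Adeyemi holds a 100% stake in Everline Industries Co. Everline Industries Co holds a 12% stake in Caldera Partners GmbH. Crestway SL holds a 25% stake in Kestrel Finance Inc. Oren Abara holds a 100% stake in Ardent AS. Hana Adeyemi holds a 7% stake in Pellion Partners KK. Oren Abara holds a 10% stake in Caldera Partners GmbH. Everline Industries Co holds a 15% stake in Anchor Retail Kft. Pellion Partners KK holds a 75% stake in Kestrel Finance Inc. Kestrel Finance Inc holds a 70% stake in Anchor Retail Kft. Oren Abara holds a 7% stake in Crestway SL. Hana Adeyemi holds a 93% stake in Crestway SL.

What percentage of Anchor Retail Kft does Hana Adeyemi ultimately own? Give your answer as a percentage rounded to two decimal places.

80.36%

Hana reaches Anchor along 4 paths.
Via Pellion → Kestrel: 7% × 75% × 70% = 3.675%.
Via Crestway → Pellion → Kestrel: 93% × 93% × 75% × 70% = 45.40725%.
Via Crestway → Kestrel: 93% × 25% × 70% = 16.275%.
Via Everline: 100% × 15% = 15%.
Total: 3.675% + 45.40725% + 16.275% + 15% = 80.35725%.
Rounded: 80.36%.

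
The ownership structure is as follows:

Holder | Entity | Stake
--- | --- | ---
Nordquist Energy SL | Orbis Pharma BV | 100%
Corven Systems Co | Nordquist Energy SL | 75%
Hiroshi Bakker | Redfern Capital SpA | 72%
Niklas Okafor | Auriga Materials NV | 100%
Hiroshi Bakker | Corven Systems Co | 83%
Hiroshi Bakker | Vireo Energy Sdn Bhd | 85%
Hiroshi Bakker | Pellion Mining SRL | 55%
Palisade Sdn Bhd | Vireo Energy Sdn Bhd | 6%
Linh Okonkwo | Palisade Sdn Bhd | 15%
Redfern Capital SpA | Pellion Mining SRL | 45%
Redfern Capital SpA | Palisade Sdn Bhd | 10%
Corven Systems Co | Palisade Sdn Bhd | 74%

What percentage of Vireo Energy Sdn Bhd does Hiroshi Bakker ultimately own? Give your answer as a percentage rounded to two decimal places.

Hiroshi reaches Vireo along 3 paths.
Direct stake: 85% = 85%.
Via Corven → Palisade: 83% × 74% × 6% = 3.6852%.
Via Redfern → Palisade: 72% × 10% × 6% = 0.432%.
Total: 85% + 3.6852% + 0.432% = 89.1172%.
Rounded: 89.12%.

89.12%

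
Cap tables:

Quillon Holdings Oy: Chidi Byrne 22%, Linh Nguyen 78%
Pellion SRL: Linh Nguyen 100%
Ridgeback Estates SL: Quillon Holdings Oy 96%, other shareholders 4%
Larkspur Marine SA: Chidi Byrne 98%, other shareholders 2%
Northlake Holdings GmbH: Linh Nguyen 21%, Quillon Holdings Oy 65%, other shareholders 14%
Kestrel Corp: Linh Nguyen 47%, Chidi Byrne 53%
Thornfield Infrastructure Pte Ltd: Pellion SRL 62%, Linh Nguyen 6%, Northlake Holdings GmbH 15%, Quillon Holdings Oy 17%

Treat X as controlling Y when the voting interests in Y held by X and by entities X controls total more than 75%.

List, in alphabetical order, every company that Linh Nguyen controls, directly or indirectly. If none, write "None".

Linh holds 78% of Quillon, so Linh controls Quillon.
Linh holds 100% of Pellion, so Linh controls Pellion.
Quillon holds 96% of Ridgeback, so Linh controls Ridgeback.
Linh and Quillon together hold 21% + 65% = 86% of Northlake, so Linh controls Northlake.
Pellion and Linh and Northlake and Quillon together hold 62% + 6% + 15% + 17% = 100% of Thornfield, so Linh controls Thornfield.
No other company's threshold is met.

Northlake Holdings GmbH, Pellion SRL, Quillon Holdings Oy, Ridgeback Estates SL, Thornfield Infrastructure Pte Ltd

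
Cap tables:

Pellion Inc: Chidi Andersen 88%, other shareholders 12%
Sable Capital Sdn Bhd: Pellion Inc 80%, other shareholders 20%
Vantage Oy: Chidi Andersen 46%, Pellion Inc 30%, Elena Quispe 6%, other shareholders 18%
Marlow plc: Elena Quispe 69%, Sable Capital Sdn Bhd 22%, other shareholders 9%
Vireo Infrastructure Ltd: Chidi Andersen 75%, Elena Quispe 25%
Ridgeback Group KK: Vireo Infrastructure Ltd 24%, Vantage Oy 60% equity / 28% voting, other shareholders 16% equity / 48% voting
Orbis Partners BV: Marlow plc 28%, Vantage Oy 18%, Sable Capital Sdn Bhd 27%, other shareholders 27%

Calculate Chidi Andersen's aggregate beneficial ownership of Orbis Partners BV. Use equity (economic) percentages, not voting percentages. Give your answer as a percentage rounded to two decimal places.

Chidi reaches Orbis along 4 paths.
Via Pellion → Sable → Marlow: 88% × 80% × 22% × 28% = 4.33664%.
Via Vantage: 46% × 18% = 8.28%.
Via Pellion → Vantage: 88% × 30% × 18% = 4.752%.
Via Pellion → Sable: 88% × 80% × 27% = 19.008%.
Total: 4.33664% + 8.28% + 4.752% + 19.008% = 36.37664%.
Rounded: 36.38%.

36.38%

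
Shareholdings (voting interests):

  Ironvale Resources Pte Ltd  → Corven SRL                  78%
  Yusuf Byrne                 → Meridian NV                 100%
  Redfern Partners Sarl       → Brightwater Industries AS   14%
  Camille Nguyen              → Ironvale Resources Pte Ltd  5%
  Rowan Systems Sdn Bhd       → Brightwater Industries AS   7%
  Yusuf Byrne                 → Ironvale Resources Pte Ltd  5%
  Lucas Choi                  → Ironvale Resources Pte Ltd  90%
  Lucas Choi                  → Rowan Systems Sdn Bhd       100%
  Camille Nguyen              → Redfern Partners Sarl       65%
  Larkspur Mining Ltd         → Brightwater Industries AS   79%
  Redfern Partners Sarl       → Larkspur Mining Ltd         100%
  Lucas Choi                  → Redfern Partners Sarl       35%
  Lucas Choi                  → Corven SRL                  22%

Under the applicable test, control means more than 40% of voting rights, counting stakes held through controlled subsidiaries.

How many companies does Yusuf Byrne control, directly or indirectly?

1

Yusuf holds 100% of Meridian, so Yusuf controls Meridian.
No other company's threshold is met.
Yusuf controls 1 company.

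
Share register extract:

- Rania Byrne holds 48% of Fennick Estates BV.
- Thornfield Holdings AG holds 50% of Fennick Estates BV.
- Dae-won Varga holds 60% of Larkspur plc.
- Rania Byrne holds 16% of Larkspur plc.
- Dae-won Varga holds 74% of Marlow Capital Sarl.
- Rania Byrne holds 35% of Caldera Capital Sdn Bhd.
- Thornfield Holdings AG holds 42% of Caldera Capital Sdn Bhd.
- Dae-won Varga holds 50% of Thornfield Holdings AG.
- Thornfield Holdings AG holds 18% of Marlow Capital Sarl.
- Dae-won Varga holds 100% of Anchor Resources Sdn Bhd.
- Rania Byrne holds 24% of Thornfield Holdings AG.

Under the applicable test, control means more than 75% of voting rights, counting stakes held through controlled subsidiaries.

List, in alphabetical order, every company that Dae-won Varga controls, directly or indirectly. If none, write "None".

Anchor Resources Sdn Bhd

Dae-won holds 100% of Anchor, so Dae-won controls Anchor.
No other company's threshold is met.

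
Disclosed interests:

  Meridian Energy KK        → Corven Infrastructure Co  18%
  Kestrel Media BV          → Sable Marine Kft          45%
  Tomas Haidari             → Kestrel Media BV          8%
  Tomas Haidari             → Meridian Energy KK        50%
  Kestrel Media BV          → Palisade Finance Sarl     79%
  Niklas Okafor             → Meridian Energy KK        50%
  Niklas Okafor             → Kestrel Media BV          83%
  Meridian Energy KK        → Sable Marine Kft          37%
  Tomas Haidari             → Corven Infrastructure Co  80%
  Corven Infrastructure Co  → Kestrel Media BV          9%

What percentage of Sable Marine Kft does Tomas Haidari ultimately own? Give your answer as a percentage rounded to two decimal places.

Tomas reaches Sable along 4 paths.
Via Kestrel: 8% × 45% = 3.6%.
Via Corven → Kestrel: 80% × 9% × 45% = 3.24%.
Via Meridian → Corven → Kestrel: 50% × 18% × 9% × 45% = 0.3645%.
Via Meridian: 50% × 37% = 18.5%.
Total: 3.6% + 3.24% + 0.3645% + 18.5% = 25.7045%.
Rounded: 25.70%.

25.70%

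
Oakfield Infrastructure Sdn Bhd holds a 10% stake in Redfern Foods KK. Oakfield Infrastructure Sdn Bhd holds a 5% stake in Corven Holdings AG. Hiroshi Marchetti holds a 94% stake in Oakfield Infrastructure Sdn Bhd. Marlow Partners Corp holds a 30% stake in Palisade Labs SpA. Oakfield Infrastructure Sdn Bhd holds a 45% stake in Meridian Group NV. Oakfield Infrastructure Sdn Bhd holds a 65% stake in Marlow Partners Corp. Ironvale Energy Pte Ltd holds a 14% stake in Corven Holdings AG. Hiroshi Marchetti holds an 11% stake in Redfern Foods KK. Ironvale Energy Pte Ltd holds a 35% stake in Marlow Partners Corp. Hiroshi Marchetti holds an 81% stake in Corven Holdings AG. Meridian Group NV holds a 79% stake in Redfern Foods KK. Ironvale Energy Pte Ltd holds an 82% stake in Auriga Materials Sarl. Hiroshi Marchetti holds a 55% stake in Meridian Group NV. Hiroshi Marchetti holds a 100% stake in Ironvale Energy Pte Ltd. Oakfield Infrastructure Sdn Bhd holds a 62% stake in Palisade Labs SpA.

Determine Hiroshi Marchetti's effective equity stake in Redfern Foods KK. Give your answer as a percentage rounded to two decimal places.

Hiroshi reaches Redfern along 4 paths.
Direct stake: 11% = 11%.
Via Oakfield: 94% × 10% = 9.4%.
Via Meridian: 55% × 79% = 43.45%.
Via Oakfield → Meridian: 94% × 45% × 79% = 33.417%.
Total: 11% + 9.4% + 43.45% + 33.417% = 97.267%.
Rounded: 97.27%.

97.27%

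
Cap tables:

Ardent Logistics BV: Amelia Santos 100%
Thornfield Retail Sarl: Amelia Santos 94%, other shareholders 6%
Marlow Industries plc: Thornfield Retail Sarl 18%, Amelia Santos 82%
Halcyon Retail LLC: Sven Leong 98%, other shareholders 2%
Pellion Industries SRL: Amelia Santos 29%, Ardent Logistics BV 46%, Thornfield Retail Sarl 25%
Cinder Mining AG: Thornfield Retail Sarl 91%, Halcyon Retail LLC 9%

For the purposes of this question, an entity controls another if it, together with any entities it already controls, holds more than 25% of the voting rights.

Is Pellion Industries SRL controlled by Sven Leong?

Sven holds 98% of Halcyon, so Sven controls Halcyon.
Neither Sven nor any entity Sven controls holds any voting interest in Pellion.
So Sven does not control Pellion.

No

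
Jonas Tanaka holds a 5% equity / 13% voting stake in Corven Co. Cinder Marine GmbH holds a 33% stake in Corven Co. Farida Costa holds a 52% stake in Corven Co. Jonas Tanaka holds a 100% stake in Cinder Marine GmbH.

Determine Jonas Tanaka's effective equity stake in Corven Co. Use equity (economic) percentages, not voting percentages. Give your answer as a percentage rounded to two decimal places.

38.00%

Jonas reaches Corven along 2 paths.
Via Cinder: 100% × 33% = 33%.
Direct stake: 5% = 5%.
Total: 33% + 5% = 38%.
Rounded: 38.00%.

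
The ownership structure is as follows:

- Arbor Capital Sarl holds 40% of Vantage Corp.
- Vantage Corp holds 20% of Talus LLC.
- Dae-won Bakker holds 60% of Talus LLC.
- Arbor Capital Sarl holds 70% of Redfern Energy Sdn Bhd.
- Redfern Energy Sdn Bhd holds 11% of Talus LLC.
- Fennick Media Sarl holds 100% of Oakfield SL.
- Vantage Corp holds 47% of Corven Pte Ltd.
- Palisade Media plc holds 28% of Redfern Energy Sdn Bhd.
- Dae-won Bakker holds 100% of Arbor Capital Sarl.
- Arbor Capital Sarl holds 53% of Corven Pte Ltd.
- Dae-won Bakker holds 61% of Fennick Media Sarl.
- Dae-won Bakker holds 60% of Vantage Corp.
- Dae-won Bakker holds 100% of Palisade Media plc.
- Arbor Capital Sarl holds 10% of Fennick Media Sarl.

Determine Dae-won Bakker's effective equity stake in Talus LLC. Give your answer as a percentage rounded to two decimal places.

Dae-won reaches Talus along 5 paths.
Via Arbor → Redfern: 100% × 70% × 11% = 7.7%.
Via Palisade → Redfern: 100% × 28% × 11% = 3.08%.
Via Arbor → Vantage: 100% × 40% × 20% = 8%.
Via Vantage: 60% × 20% = 12%.
Direct stake: 60% = 60%.
Total: 7.7% + 3.08% + 8% + 12% + 60% = 90.78%.

90.78%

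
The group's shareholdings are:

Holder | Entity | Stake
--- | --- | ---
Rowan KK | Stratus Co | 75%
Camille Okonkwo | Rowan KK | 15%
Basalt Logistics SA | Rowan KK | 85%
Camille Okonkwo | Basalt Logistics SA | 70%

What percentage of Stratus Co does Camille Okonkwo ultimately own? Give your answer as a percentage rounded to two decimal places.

Camille reaches Stratus along 2 paths.
Via Rowan: 15% × 75% = 11.25%.
Via Basalt → Rowan: 70% × 85% × 75% = 44.625%.
Total: 11.25% + 44.625% = 55.875%.
Rounded: 55.88%.

55.88%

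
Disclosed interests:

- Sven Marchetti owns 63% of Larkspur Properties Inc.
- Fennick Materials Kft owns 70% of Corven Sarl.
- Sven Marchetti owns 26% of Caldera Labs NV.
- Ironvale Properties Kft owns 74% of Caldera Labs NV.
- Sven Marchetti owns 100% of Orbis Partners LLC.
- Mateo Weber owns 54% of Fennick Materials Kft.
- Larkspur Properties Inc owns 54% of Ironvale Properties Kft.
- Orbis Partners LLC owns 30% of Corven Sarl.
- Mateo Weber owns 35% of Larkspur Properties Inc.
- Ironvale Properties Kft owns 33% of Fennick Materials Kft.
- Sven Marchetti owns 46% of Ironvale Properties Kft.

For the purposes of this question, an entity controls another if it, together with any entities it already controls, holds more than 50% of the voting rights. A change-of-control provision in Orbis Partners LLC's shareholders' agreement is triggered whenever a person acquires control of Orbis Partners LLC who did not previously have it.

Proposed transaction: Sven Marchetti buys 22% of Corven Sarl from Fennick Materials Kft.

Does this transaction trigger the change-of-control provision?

No

The purchase adds only to Sven's holdings (Fennick's stake shrinks), so Sven is the only person who could newly come to control Orbis.
Sven holds 100% of Orbis, so Sven controls Orbis.
So Sven already controls Orbis before the transaction.
After the purchase, Sven holds 22% of Corven directly, and Fennick's stake falls to 48%.
Sven controlled Orbis already, so this is not a new person acquiring control; every other person's position is unchanged or reduced.
No new person acquires control, so the clause is not triggered.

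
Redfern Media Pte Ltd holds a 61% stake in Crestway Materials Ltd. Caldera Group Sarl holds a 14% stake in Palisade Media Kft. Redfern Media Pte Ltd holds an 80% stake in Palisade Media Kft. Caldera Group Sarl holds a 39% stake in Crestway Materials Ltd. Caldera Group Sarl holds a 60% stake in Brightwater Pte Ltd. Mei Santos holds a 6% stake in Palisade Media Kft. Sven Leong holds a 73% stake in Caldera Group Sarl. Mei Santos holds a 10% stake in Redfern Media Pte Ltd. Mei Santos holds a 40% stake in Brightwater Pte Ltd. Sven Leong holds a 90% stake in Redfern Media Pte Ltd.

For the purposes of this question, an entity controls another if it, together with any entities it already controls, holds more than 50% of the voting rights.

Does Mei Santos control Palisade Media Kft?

No

Mei's largest direct stake is 40% in Brightwater, which does not meet the threshold, so Mei controls no company.
In Palisade, Mei's side holds only 6%, not > 50%.
So Mei does not control Palisade.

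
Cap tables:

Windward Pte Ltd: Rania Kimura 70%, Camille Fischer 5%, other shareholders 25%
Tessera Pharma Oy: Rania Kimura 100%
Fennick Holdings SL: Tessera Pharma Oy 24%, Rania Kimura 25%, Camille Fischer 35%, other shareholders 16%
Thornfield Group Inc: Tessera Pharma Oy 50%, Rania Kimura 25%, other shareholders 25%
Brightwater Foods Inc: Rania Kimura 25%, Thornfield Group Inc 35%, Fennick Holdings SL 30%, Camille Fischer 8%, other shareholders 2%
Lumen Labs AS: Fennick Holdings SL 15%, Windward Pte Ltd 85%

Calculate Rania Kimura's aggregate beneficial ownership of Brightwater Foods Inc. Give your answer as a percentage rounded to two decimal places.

Rania reaches Brightwater along 5 paths.
Direct stake: 25% = 25%.
Via Tessera → Thornfield: 100% × 50% × 35% = 17.5%.
Via Thornfield: 25% × 35% = 8.75%.
Via Tessera → Fennick: 100% × 24% × 30% = 7.2%.
Via Fennick: 25% × 30% = 7.5%.
Total: 25% + 17.5% + 8.75% + 7.2% + 7.5% = 65.95%.

65.95%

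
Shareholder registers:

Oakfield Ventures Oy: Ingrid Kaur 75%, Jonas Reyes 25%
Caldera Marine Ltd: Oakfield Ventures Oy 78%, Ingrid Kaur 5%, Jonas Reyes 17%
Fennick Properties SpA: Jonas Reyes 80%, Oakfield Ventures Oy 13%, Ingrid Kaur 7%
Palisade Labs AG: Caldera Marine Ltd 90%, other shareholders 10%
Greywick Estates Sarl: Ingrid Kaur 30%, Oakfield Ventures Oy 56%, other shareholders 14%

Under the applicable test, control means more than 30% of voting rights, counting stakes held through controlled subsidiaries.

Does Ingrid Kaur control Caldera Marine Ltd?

Ingrid holds 75% of Oakfield, so Ingrid controls Oakfield.
Oakfield and Ingrid together hold 78% + 5% = 83% of Caldera, so Ingrid controls Caldera.

Yes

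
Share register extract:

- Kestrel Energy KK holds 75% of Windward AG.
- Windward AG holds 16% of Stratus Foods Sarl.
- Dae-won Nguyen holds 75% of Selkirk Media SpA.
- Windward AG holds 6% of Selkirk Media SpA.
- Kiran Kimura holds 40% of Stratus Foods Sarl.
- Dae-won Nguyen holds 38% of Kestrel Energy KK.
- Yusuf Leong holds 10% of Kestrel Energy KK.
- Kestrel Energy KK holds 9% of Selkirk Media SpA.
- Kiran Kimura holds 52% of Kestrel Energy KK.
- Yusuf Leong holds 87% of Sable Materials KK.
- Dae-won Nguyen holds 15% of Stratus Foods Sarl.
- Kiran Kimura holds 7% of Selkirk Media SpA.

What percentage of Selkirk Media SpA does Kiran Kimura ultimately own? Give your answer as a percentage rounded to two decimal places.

14.02%

Kiran reaches Selkirk along 3 paths.
Via Kestrel: 52% × 9% = 4.68%.
Direct stake: 7% = 7%.
Via Kestrel → Windward: 52% × 75% × 6% = 2.34%.
Total: 4.68% + 7% + 2.34% = 14.02%.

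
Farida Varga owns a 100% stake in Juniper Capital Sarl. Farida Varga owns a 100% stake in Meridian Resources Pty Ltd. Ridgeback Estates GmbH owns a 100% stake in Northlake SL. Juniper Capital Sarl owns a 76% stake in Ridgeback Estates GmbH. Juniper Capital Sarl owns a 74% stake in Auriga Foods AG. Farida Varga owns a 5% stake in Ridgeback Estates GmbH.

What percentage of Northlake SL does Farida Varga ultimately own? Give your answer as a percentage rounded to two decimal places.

Farida reaches Northlake along 2 paths.
Via Juniper → Ridgeback: 100% × 76% × 100% = 76%.
Via Ridgeback: 5% × 100% = 5%.
Total: 76% + 5% = 81%.
Rounded: 81.00%.

81.00%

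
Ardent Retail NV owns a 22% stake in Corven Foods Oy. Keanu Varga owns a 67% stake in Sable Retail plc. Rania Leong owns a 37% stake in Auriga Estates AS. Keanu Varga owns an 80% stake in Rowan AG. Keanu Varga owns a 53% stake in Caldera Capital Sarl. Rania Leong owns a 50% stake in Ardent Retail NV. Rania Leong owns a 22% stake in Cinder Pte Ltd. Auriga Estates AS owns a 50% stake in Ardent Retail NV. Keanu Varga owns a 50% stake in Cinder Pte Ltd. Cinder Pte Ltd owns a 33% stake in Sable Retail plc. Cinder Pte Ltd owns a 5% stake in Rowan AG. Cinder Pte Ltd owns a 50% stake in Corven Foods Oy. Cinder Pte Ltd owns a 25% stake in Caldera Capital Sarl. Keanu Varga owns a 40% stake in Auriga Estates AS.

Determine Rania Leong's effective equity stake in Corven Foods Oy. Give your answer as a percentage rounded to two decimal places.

26.07%

Rania reaches Corven along 3 paths.
Via Cinder: 22% × 50% = 11%.
Via Auriga → Ardent: 37% × 50% × 22% = 4.07%.
Via Ardent: 50% × 22% = 11%.
Total: 11% + 4.07% + 11% = 26.07%.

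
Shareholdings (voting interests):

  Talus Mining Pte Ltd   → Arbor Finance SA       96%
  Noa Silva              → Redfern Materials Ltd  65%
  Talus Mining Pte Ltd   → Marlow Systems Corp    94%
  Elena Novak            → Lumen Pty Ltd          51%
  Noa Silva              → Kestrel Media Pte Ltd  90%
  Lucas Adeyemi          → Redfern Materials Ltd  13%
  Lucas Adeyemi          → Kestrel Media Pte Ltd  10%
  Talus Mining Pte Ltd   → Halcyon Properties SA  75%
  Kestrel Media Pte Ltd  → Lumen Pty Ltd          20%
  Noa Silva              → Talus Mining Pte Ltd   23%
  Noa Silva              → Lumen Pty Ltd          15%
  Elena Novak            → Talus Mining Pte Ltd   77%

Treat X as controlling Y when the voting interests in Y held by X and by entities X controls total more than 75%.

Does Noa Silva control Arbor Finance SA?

No

Noa holds 90% of Kestrel, so Noa controls Kestrel.
Neither Noa nor any entity Noa controls holds any voting interest in Arbor.
So Noa does not control Arbor.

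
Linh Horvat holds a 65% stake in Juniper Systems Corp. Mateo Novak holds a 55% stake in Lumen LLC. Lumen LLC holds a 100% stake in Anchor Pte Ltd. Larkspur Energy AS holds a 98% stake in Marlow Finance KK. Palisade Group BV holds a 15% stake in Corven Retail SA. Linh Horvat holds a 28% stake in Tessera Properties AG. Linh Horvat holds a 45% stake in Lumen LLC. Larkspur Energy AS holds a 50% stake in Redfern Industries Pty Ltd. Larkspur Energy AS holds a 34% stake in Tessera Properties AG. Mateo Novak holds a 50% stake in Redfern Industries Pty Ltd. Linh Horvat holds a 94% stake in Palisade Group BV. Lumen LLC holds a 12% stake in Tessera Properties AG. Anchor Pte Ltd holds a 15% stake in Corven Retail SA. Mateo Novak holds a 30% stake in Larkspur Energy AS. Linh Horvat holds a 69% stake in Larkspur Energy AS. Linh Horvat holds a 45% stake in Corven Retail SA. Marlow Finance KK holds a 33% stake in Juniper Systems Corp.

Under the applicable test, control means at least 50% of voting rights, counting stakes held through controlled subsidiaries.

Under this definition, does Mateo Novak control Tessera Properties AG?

No

Mateo holds 55% of Lumen, so Mateo controls Lumen.
Lumen holds 100% of Anchor, so Mateo controls Anchor.
Mateo holds 50% of Redfern, so Mateo controls Redfern.
In Tessera, Mateo's side holds only 12%, not ≥ 50%.
So Mateo does not control Tessera.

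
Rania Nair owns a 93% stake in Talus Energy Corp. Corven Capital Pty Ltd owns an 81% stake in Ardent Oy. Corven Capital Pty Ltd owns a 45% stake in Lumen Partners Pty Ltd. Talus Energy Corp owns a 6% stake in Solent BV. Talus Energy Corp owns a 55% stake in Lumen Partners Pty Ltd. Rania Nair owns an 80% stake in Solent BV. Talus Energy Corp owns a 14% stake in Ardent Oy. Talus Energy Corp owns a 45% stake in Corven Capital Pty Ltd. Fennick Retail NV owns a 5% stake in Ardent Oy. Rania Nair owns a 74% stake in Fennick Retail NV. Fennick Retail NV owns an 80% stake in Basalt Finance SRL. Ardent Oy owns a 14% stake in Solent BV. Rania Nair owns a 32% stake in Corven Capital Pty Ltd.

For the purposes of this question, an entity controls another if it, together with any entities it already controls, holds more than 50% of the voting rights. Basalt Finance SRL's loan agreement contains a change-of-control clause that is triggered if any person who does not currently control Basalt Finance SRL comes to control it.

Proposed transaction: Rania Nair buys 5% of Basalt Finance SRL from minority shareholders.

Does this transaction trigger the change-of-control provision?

The purchase changes only Rania's holdings, so Rania is the only person who could newly come to control Basalt.
Rania holds 74% of Fennick, so Rania controls Fennick.
Fennick holds 80% of Basalt, so Rania controls Basalt.
So Rania already controls Basalt before the transaction.
After the purchase, Rania holds 5% of Basalt directly.
Rania controlled Basalt already, so this is not a new person acquiring control; every other person's position is unchanged or reduced.
No new person acquires control, so the clause is not triggered.

No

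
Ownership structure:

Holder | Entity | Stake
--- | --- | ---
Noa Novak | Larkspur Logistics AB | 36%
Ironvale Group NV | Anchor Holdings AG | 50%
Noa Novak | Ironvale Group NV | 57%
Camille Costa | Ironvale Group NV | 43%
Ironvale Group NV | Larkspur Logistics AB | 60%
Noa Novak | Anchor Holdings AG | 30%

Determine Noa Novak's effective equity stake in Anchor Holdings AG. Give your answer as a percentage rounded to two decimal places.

Noa reaches Anchor along 2 paths.
Direct stake: 30% = 30%.
Via Ironvale: 57% × 50% = 28.5%.
Total: 30% + 28.5% = 58.5%.
Rounded: 58.50%.

58.50%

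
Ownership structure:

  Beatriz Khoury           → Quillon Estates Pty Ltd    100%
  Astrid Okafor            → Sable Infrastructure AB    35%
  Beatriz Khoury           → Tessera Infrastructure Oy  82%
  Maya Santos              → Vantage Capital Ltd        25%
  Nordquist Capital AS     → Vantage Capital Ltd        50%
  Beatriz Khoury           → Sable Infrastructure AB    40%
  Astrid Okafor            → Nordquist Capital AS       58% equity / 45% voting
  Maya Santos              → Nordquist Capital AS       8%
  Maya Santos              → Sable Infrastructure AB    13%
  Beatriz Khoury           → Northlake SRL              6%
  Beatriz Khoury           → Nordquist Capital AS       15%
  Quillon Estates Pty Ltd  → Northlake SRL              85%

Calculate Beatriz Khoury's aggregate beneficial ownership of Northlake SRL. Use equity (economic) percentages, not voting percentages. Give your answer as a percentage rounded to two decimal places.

Beatriz reaches Northlake along 2 paths.
Via Quillon: 100% × 85% = 85%.
Direct stake: 6% = 6%.
Total: 85% + 6% = 91%.
Rounded: 91.00%.

91.00%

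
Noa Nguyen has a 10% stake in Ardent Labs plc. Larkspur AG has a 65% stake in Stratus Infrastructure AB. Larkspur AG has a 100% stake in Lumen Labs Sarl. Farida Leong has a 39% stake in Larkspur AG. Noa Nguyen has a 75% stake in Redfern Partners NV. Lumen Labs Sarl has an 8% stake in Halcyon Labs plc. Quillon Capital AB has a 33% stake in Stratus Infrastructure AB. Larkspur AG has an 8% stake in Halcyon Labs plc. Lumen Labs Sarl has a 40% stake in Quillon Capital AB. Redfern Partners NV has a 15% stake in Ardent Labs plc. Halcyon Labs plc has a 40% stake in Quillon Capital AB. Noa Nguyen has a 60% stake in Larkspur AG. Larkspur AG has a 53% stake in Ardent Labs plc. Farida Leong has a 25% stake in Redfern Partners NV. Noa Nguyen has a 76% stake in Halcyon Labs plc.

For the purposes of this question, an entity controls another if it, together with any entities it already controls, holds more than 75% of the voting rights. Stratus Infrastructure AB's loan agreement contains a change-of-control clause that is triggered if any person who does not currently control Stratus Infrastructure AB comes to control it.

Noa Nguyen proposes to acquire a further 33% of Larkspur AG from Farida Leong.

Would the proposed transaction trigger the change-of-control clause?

The purchase adds only to Noa's holdings (Farida's stake shrinks), so Noa is the only person who could newly come to control Stratus.
Noa holds 76% of Halcyon, so Noa controls Halcyon.
Neither Noa nor any entity Noa controls holds any voting interest in Stratus.
So before the transaction, Noa does not control Stratus.
After the purchase, Noa's direct stake in Larkspur rises to 60% + 33% = 93%, and Farida's stake falls to 6%.
Noa holds 93% of Larkspur, so Noa controls Larkspur.
Larkspur holds 100% of Lumen, so Noa controls Lumen.
Lumen and Larkspur and Noa together hold 8% + 8% + 76% = 92% of Halcyon, so Noa controls Halcyon.
Lumen and Halcyon together hold 40% + 40% = 80% of Quillon, so Noa controls Quillon.
Larkspur and Quillon together hold 65% + 33% = 98% of Stratus, so Noa controls Stratus.
Noa did not control Stratus before and does after, so the clause is triggered.

Yes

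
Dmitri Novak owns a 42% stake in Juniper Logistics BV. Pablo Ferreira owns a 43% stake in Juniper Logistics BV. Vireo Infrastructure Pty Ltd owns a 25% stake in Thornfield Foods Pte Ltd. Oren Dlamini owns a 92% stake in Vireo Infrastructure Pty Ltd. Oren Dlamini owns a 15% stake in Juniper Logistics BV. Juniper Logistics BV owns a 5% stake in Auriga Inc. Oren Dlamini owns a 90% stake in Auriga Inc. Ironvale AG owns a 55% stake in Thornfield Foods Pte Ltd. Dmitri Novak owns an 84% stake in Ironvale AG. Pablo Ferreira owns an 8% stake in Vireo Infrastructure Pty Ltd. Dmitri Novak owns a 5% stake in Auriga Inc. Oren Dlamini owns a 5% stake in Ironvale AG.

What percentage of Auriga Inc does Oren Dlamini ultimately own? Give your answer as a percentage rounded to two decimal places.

Oren reaches Auriga along 2 paths.
Direct stake: 90% = 90%.
Via Juniper: 15% × 5% = 0.75%.
Total: 90% + 0.75% = 90.75%.

90.75%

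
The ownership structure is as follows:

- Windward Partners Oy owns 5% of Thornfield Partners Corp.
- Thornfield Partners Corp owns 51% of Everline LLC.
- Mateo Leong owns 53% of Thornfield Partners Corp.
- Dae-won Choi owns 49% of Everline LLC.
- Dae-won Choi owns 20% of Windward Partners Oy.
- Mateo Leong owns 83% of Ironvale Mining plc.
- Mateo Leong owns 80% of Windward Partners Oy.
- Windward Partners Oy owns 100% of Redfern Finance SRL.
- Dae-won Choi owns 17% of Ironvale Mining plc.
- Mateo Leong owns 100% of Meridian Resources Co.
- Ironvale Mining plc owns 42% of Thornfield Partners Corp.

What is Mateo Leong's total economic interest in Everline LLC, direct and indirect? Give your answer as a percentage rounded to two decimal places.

46.85%

Mateo reaches Everline along 3 paths.
Via Windward → Thornfield: 80% × 5% × 51% = 2.04%.
Via Ironvale → Thornfield: 83% × 42% × 51% = 17.7786%.
Via Thornfield: 53% × 51% = 27.03%.
Total: 2.04% + 17.7786% + 27.03% = 46.8486%.
Rounded: 46.85%.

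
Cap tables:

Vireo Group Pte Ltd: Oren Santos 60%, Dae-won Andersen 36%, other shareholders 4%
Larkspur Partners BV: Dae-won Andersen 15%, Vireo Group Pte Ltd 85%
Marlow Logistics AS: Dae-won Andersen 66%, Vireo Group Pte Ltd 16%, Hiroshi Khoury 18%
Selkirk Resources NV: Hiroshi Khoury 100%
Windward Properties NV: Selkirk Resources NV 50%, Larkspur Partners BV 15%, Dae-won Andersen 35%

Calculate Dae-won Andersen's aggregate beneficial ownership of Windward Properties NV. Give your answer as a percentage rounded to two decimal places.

Dae-won reaches Windward along 3 paths.
Via Larkspur: 15% × 15% = 2.25%.
Via Vireo → Larkspur: 36% × 85% × 15% = 4.59%.
Direct stake: 35% = 35%.
Total: 2.25% + 4.59% + 35% = 41.84%.

41.84%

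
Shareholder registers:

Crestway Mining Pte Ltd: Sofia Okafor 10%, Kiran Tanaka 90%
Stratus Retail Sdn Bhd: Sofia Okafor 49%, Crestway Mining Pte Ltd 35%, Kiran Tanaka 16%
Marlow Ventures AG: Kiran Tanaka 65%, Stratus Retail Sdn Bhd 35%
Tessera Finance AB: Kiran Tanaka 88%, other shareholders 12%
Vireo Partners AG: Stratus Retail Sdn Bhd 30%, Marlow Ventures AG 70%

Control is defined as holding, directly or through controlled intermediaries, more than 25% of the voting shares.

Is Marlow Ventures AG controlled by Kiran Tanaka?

Kiran holds 90% of Crestway, so Kiran controls Crestway.
Crestway and Kiran together hold 35% + 16% = 51% of Stratus, so Kiran controls Stratus.
Kiran and Stratus together hold 65% + 35% = 100% of Marlow, so Kiran controls Marlow.

Yes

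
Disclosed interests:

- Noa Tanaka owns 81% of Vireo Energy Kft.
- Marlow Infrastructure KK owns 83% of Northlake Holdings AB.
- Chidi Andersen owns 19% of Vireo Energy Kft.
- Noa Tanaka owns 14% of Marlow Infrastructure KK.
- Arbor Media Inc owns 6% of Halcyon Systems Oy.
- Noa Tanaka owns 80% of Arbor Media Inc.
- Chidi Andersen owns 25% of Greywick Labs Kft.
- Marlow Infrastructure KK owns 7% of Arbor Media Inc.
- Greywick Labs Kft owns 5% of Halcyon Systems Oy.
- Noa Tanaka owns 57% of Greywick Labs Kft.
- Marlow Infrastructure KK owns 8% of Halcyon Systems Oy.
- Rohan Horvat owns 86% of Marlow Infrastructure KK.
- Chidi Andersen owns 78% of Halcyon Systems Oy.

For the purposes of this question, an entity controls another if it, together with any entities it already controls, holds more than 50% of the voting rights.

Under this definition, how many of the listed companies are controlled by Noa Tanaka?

Noa holds 57% of Greywick, so Noa controls Greywick.
Noa holds 81% of Vireo, so Noa controls Vireo.
Noa holds 80% of Arbor, so Noa controls Arbor.
No other company's threshold is met.
Noa controls 3 companies.

3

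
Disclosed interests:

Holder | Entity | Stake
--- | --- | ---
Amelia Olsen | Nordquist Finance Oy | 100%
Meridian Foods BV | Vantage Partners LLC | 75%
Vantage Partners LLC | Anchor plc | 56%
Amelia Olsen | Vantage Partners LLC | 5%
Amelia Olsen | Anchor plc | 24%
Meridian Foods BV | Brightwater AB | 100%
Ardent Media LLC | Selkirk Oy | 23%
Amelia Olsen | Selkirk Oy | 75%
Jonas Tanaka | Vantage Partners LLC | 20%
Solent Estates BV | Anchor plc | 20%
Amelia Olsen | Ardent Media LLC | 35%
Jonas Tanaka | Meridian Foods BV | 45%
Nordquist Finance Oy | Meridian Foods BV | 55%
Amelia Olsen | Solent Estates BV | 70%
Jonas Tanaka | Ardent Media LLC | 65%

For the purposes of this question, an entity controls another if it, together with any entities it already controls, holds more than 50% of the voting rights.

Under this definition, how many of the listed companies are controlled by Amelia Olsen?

Amelia holds 100% of Nordquist, so Amelia controls Nordquist.
Nordquist holds 55% of Meridian, so Amelia controls Meridian.
Amelia holds 70% of Solent, so Amelia controls Solent.
Amelia holds 75% of Selkirk, so Amelia controls Selkirk.
Amelia and Meridian together hold 5% + 75% = 80% of Vantage, so Amelia controls Vantage.
Amelia and Vantage and Solent together hold 24% + 56% + 20% = 100% of Anchor, so Amelia controls Anchor.
Meridian holds 100% of Brightwater, so Amelia controls Brightwater.
No other company's threshold is met.
Amelia controls 7 companies.

7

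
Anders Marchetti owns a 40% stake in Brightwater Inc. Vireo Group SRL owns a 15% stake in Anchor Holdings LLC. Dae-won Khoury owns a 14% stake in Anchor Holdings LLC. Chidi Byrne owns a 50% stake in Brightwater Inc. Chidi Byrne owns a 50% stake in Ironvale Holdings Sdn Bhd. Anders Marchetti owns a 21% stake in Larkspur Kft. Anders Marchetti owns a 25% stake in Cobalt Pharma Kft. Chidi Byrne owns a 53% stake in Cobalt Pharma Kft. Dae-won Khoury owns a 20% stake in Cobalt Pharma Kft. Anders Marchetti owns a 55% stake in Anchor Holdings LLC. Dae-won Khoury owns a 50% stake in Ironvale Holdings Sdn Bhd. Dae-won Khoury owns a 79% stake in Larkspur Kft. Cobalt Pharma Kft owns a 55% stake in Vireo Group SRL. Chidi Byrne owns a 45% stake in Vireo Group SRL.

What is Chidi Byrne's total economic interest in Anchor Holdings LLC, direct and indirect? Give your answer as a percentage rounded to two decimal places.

11.12%

Chidi reaches Anchor along 2 paths.
Via Cobalt → Vireo: 53% × 55% × 15% = 4.3725%.
Via Vireo: 45% × 15% = 6.75%.
Total: 4.3725% + 6.75% = 11.1225%.
Rounded: 11.12%.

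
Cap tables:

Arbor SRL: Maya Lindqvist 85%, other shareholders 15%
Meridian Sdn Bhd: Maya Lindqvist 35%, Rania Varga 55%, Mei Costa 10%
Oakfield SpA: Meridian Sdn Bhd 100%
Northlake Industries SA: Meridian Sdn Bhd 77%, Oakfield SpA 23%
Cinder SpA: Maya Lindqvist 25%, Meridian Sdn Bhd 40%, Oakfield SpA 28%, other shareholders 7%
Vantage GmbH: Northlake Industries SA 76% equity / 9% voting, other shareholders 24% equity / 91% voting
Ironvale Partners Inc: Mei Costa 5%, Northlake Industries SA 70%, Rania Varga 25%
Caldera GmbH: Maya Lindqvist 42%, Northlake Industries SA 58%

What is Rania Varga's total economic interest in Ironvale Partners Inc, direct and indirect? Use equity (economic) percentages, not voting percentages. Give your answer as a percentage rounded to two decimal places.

63.50%

Rania reaches Ironvale along 3 paths.
Via Meridian → Northlake: 55% × 77% × 70% = 29.645%.
Via Meridian → Oakfield → Northlake: 55% × 100% × 23% × 70% = 8.855%.
Direct stake: 25% = 25%.
Total: 29.645% + 8.855% + 25% = 63.5%.
Rounded: 63.50%.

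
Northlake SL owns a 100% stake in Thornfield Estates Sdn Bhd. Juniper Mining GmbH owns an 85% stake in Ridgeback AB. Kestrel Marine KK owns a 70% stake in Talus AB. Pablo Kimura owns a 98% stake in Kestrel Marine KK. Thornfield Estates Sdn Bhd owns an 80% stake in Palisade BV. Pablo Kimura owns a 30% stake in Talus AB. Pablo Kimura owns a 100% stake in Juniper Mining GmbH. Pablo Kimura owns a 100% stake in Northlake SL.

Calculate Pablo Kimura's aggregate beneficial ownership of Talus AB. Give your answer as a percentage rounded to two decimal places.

Pablo reaches Talus along 2 paths.
Direct stake: 30% = 30%.
Via Kestrel: 98% × 70% = 68.6%.
Total: 30% + 68.6% = 98.6%.
Rounded: 98.60%.

98.60%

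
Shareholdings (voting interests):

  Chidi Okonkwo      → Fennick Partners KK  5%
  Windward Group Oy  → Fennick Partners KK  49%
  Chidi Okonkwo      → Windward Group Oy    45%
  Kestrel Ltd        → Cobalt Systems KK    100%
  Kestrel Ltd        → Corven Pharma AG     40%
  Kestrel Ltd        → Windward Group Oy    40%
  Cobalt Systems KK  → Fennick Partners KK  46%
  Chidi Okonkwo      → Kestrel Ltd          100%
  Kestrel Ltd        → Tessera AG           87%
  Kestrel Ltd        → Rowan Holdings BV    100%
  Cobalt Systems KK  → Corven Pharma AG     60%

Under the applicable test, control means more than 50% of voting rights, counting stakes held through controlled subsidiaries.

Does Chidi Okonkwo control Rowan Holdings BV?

Yes

Chidi holds 100% of Kestrel, so Chidi controls Kestrel.
Kestrel holds 100% of Rowan, so Chidi controls Rowan.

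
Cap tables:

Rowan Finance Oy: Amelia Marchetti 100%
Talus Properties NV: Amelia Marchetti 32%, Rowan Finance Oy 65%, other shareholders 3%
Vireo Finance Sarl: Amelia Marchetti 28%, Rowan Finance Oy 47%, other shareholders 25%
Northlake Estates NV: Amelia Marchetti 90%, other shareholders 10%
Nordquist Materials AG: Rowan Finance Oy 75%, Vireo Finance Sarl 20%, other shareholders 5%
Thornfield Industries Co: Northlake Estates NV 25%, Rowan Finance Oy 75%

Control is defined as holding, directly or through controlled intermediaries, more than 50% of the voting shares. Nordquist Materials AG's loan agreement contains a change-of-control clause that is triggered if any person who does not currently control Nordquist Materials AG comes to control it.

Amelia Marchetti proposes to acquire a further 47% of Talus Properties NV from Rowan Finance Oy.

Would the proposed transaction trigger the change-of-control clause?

No

The purchase adds only to Amelia's holdings (Rowan's stake shrinks), so Amelia is the only person who could newly come to control Nordquist.
Amelia holds 100% of Rowan, so Amelia controls Rowan.
Amelia and Rowan together hold 28% + 47% = 75% of Vireo, so Amelia controls Vireo.
Rowan and Vireo together hold 75% + 20% = 95% of Nordquist, so Amelia controls Nordquist.
So Amelia already controls Nordquist before the transaction.
After the purchase, Amelia's direct stake in Talus rises to 32% + 47% = 79%, and Rowan's stake falls to 18%.
Amelia controlled Nordquist already, so this is not a new person acquiring control; every other person's position is unchanged or reduced.
No new person acquires control, so the clause is not triggered.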